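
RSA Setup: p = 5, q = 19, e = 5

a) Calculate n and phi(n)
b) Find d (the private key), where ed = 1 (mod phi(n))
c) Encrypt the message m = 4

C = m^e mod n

Step 1: n = 5 * 19 = 95.
Step 2: phi(n) = (5-1)(19-1) = 4 * 18 = 72.
Step 3: Find d = 5^(-1) mod 72 = 29.
  Verify: 5 * 29 = 145 = 1 (mod 72).
Step 4: C = 4^5 mod 95 = 74.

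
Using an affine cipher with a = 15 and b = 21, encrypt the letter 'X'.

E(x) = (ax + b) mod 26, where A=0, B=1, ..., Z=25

Step 1: Convert 'X' to number: x = 23.
Step 2: E(23) = (15 * 23 + 21) mod 26 = 366 mod 26 = 2.
Step 3: Convert 2 back to letter: C.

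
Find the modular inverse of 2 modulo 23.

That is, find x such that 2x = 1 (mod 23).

Step 1: We need x such that 2 * x = 1 (mod 23).
Step 2: Using the extended Euclidean algorithm or trial:
  2 * 12 = 24 = 1 * 23 + 1.
Step 3: Since 24 mod 23 = 1, the inverse is x = 12.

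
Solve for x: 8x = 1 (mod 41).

Step 1: We need x such that 8 * x = 1 (mod 41).
Step 2: Using the extended Euclidean algorithm or trial:
  8 * 36 = 288 = 7 * 41 + 1.
Step 3: Since 288 mod 41 = 1, the inverse is x = 36.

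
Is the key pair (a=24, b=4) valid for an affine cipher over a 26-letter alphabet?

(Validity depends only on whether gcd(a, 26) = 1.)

Step 1: Compute gcd(24, 26).
Step 2: gcd(24, 26) = 2.
Since gcd = 2 != 1, 24 shares a common factor with 26, so it cannot be used.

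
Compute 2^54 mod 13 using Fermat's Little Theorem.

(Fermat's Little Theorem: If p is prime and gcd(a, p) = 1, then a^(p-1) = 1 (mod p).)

Step 1: Since 13 is prime, by Fermat's Little Theorem: 2^12 = 1 (mod 13).
Step 2: Reduce exponent: 54 mod 12 = 6.
Step 3: So 2^54 = 2^6 (mod 13).
Step 4: 2^6 mod 13 = 12.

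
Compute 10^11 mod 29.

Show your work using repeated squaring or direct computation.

Step 1: Compute 10^11 mod 29 step by step, reducing modulo 29 at each step.
  10^1 mod 29 = 10
  10^2 mod 29 = (10 * 10) mod 29 = 13
  10^3 mod 29 = (13 * 10) mod 29 = 14
  10^4 mod 29 = (14 * 10) mod 29 = 24
  10^5 mod 29 = (24 * 10) mod 29 = 8
  10^6 mod 29 = (8 * 10) mod 29 = 22
  10^7 mod 29 = (22 * 10) mod 29 = 17
  10^8 mod 29 = (17 * 10) mod 29 = 25
  10^9 mod 29 = (25 * 10) mod 29 = 18
  10^10 mod 29 = (18 * 10) mod 29 = 6
  10^11 mod 29 = (6 * 10) mod 29 = 2
Step 2: Result = 2.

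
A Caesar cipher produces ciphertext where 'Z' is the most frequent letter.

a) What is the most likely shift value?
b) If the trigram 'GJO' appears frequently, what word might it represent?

Step 1: In English, 'E' is the most frequent letter (12.7%).
Step 2: The most frequent ciphertext letter is 'Z' (position 25).
Step 3: Shift = (25 - 4) mod 26 = 21.
Step 4: Decrypt 'GJO' by shifting back 21:
  G -> L
  J -> O
  O -> T
Step 5: 'GJO' decrypts to 'LOT'.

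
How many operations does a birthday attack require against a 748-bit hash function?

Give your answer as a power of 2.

Step 1: The birthday paradox gives collision probability ~50% after sqrt(2^n) = 2^(n/2) hashes.
Step 2: For 748-bit output: 2^(748/2) = 2^374.
Step 3: Approximately 2^374 hash computations needed.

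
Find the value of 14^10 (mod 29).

Step 1: Compute 14^10 mod 29 step by step, reducing modulo 29 at each step.
  14^1 mod 29 = 14
  14^2 mod 29 = (14 * 14) mod 29 = 22
  14^3 mod 29 = (22 * 14) mod 29 = 18
  14^4 mod 29 = (18 * 14) mod 29 = 20
  14^5 mod 29 = (20 * 14) mod 29 = 19
  14^6 mod 29 = (19 * 14) mod 29 = 5
  14^7 mod 29 = (5 * 14) mod 29 = 12
  14^8 mod 29 = (12 * 14) mod 29 = 23
  14^9 mod 29 = (23 * 14) mod 29 = 3
  14^10 mod 29 = (3 * 14) mod 29 = 13
Step 2: Result = 13.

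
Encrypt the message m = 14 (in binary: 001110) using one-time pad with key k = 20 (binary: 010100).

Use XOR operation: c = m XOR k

Step 1: Write out the XOR operation bit by bit:
  Message: 001110
  Key:     010100
  XOR:     011010
Step 2: Convert to decimal: 011010 = 26.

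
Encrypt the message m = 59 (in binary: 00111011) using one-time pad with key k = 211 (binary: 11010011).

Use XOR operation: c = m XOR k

Step 1: Write out the XOR operation bit by bit:
  Message: 00111011
  Key:     11010011
  XOR:     11101000
Step 2: Convert to decimal: 11101000 = 232.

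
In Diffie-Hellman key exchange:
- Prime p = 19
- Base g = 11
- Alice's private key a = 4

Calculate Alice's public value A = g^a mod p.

Step 1: A = g^a mod p = 11^4 mod 19.
  11^1 mod 19 = 11
  11^2 mod 19 = (11 * 11) mod 19 = 7
  11^3 mod 19 = (7 * 11) mod 19 = 1
  11^4 mod 19 = (1 * 11) mod 19 = 11
Result: A = 11.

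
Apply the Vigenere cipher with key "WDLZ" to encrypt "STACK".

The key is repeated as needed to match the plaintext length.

Step 1: Repeat key to match plaintext length:
  Plaintext: STACK
  Key:       WDLZW
Step 2: Encrypt each letter:
  S(18) + W(22) = (18+22) mod 26 = 14 = O
  T(19) + D(3) = (19+3) mod 26 = 22 = W
  A(0) + L(11) = (0+11) mod 26 = 11 = L
  C(2) + Z(25) = (2+25) mod 26 = 1 = B
  K(10) + W(22) = (10+22) mod 26 = 6 = G
Ciphertext: OWLBG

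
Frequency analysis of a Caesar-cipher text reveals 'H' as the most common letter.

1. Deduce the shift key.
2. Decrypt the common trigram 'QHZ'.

Step 1: In English, 'E' is the most frequent letter (12.7%).
Step 2: The most frequent ciphertext letter is 'H' (position 7).
Step 3: Shift = (7 - 4) mod 26 = 3.
Step 4: Decrypt 'QHZ' by shifting back 3:
  Q -> N
  H -> E
  Z -> W
Step 5: 'QHZ' decrypts to 'NEW'.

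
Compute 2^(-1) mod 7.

Step 1: We need x such that 2 * x = 1 (mod 7).
Step 2: Using the extended Euclidean algorithm or trial:
  2 * 4 = 8 = 1 * 7 + 1.
Step 3: Since 8 mod 7 = 1, the inverse is x = 4.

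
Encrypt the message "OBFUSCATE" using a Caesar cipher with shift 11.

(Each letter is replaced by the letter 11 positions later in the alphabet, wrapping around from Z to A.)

Step 1: For each letter, shift forward by 11 positions (mod 26).
  O (position 14) -> position (14+11) mod 26 = 25 -> Z
  B (position 1) -> position (1+11) mod 26 = 12 -> M
  F (position 5) -> position (5+11) mod 26 = 16 -> Q
  U (position 20) -> position (20+11) mod 26 = 5 -> F
  S (position 18) -> position (18+11) mod 26 = 3 -> D
  C (position 2) -> position (2+11) mod 26 = 13 -> N
  A (position 0) -> position (0+11) mod 26 = 11 -> L
  T (position 19) -> position (19+11) mod 26 = 4 -> E
  E (position 4) -> position (4+11) mod 26 = 15 -> P
Result: ZMQFDNLEP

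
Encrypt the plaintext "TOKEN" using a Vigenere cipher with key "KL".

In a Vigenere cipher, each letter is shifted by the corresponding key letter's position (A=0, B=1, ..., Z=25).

Step 1: Repeat key to match plaintext length:
  Plaintext: TOKEN
  Key:       KLKLK
Step 2: Encrypt each letter:
  T(19) + K(10) = (19+10) mod 26 = 3 = D
  O(14) + L(11) = (14+11) mod 26 = 25 = Z
  K(10) + K(10) = (10+10) mod 26 = 20 = U
  E(4) + L(11) = (4+11) mod 26 = 15 = P
  N(13) + K(10) = (13+10) mod 26 = 23 = X
Ciphertext: DZUPX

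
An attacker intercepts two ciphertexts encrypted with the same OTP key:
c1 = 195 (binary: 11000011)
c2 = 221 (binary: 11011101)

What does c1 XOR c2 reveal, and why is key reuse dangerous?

Step 1: c1 XOR c2 = (m1 XOR k) XOR (m2 XOR k).
Step 2: By XOR associativity/commutativity: = m1 XOR m2 XOR k XOR k = m1 XOR m2.
Step 3: 11000011 XOR 11011101 = 00011110 = 30.
Step 4: The key cancels out! An attacker learns m1 XOR m2 = 30, revealing the relationship between plaintexts.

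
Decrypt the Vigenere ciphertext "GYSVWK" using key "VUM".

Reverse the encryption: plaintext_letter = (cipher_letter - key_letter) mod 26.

Step 1: Extend key: VUMVUM
Step 2: Decrypt each letter (c - k) mod 26:
  G(6) - V(21) = (6-21) mod 26 = 11 = L
  Y(24) - U(20) = (24-20) mod 26 = 4 = E
  S(18) - M(12) = (18-12) mod 26 = 6 = G
  V(21) - V(21) = (21-21) mod 26 = 0 = A
  W(22) - U(20) = (22-20) mod 26 = 2 = C
  K(10) - M(12) = (10-12) mod 26 = 24 = Y
Plaintext: LEGACY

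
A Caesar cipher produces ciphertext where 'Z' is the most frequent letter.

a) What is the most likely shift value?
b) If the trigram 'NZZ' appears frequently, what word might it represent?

Step 1: In English, 'E' is the most frequent letter (12.7%).
Step 2: The most frequent ciphertext letter is 'Z' (position 25).
Step 3: Shift = (25 - 4) mod 26 = 21.
Step 4: Decrypt 'NZZ' by shifting back 21:
  N -> S
  Z -> E
  Z -> E
Step 5: 'NZZ' decrypts to 'SEE'.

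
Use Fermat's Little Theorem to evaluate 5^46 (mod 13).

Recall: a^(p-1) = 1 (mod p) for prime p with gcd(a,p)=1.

Step 1: Since 13 is prime, by Fermat's Little Theorem: 5^12 = 1 (mod 13).
Step 2: Reduce exponent: 46 mod 12 = 10.
Step 3: So 5^46 = 5^10 (mod 13).
Step 4: 5^10 mod 13 = 12.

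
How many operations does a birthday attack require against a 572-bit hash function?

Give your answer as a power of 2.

Step 1: The birthday paradox gives collision probability ~50% after sqrt(2^n) = 2^(n/2) hashes.
Step 2: For 572-bit output: 2^(572/2) = 2^286.
Step 3: Approximately 2^286 hash computations needed.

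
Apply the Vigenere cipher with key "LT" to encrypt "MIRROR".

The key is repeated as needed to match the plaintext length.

Step 1: Repeat key to match plaintext length:
  Plaintext: MIRROR
  Key:       LTLTLT
Step 2: Encrypt each letter:
  M(12) + L(11) = (12+11) mod 26 = 23 = X
  I(8) + T(19) = (8+19) mod 26 = 1 = B
  R(17) + L(11) = (17+11) mod 26 = 2 = C
  R(17) + T(19) = (17+19) mod 26 = 10 = K
  O(14) + L(11) = (14+11) mod 26 = 25 = Z
  R(17) + T(19) = (17+19) mod 26 = 10 = K
Ciphertext: XBCKZK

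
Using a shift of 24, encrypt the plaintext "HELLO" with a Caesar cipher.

Step 1: For each letter, shift forward by 24 positions (mod 26).
  H (position 7) -> position (7+24) mod 26 = 5 -> F
  E (position 4) -> position (4+24) mod 26 = 2 -> C
  L (position 11) -> position (11+24) mod 26 = 9 -> J
  L (position 11) -> position (11+24) mod 26 = 9 -> J
  O (position 14) -> position (14+24) mod 26 = 12 -> M
Result: FCJJM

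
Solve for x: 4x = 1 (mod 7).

Step 1: We need x such that 4 * x = 1 (mod 7).
Step 2: Using the extended Euclidean algorithm or trial:
  4 * 2 = 8 = 1 * 7 + 1.
Step 3: Since 8 mod 7 = 1, the inverse is x = 2.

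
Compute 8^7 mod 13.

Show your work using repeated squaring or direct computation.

Step 1: Compute 8^7 mod 13 step by step, reducing modulo 13 at each step.
  8^1 mod 13 = 8
  8^2 mod 13 = (8 * 8) mod 13 = 12
  8^3 mod 13 = (12 * 8) mod 13 = 5
  8^4 mod 13 = (5 * 8) mod 13 = 1
  8^5 mod 13 = (1 * 8) mod 13 = 8
  8^6 mod 13 = (8 * 8) mod 13 = 12
  8^7 mod 13 = (12 * 8) mod 13 = 5
Step 2: Result = 5.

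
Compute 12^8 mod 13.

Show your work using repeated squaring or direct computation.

Step 1: Compute 12^8 mod 13 step by step, reducing modulo 13 at each step.
  12^1 mod 13 = 12
  12^2 mod 13 = (12 * 12) mod 13 = 1
  12^3 mod 13 = (1 * 12) mod 13 = 12
  12^4 mod 13 = (12 * 12) mod 13 = 1
  12^5 mod 13 = (1 * 12) mod 13 = 12
  12^6 mod 13 = (12 * 12) mod 13 = 1
  12^7 mod 13 = (1 * 12) mod 13 = 12
  12^8 mod 13 = (12 * 12) mod 13 = 1
Step 2: Result = 1.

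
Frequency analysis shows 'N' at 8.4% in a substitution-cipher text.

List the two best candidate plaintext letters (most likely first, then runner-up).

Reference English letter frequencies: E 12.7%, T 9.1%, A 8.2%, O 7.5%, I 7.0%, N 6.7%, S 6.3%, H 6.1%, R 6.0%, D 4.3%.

Step 1: Observed frequency of 'N' is 8.4%.
Step 2: Compute distances to each reference frequency and sort:
  A (8.2%): difference = 0.2% <-- BEST
  T (9.1%): difference = 0.7% <-- RUNNER-UP
  O (7.5%): difference = 0.9%
  I (7.0%): difference = 1.4%
  N (6.7%): difference = 1.7%
Step 3: Most likely is 'A' (8.2%, diff 0.2%); second most likely is 'T' (9.1%, diff 0.7%).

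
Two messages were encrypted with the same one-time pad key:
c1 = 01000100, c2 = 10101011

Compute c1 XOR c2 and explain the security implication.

Step 1: c1 XOR c2 = (m1 XOR k) XOR (m2 XOR k).
Step 2: By XOR associativity/commutativity: = m1 XOR m2 XOR k XOR k = m1 XOR m2.
Step 3: 01000100 XOR 10101011 = 11101111 = 239.
Step 4: The key cancels out! An attacker learns m1 XOR m2 = 239, revealing the relationship between plaintexts.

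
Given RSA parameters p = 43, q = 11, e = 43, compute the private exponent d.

Step 1: n = 43 * 11 = 473.
Step 2: phi(n) = 42 * 10 = 420.
Step 3: Find d such that 43 * d = 1 (mod 420).
Step 4: d = 43^(-1) mod 420 = 127.
Verification: 43 * 127 = 5461 = 13 * 420 + 1.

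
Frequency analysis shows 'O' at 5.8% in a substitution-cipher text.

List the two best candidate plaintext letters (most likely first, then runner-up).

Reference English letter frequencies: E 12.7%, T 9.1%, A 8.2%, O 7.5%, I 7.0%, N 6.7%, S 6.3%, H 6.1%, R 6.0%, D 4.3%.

Step 1: Observed frequency of 'O' is 5.8%.
Step 2: Compute distances to each reference frequency and sort:
  R (6.0%): difference = 0.2% <-- BEST
  H (6.1%): difference = 0.3% <-- RUNNER-UP
  S (6.3%): difference = 0.5%
  N (6.7%): difference = 0.9%
  I (7.0%): difference = 1.2%
Step 3: Most likely is 'R' (6.0%, diff 0.2%); second most likely is 'H' (6.1%, diff 0.3%).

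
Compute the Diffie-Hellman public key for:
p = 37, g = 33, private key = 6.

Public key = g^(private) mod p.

Step 1: A = g^a mod p = 33^6 mod 37.
  33^1 mod 37 = 33
  33^2 mod 37 = (33 * 33) mod 37 = 16
  33^3 mod 37 = (16 * 33) mod 37 = 10
  33^4 mod 37 = (10 * 33) mod 37 = 34
  33^5 mod 37 = (34 * 33) mod 37 = 12
  33^6 mod 37 = (12 * 33) mod 37 = 26
Result: A = 26.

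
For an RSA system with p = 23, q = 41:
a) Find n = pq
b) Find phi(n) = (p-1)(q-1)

Step 1: n = p * q = 23 * 41 = 943.
Step 2: phi(n) = (p-1)(q-1) = 22 * 40 = 880.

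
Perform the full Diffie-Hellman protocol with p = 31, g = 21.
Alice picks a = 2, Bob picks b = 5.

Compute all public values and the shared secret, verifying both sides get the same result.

Step 1: A = g^a mod p = 21^2 mod 31 = 7.
Step 2: B = g^b mod p = 21^5 mod 31 = 6.
Step 3: Alice computes s = B^a mod p = 6^2 mod 31 = 5.
Step 4: Bob computes s = A^b mod p = 7^5 mod 31 = 5.
Both sides agree: shared secret = 5.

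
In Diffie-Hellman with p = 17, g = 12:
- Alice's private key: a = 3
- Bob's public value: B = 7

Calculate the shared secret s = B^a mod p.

Step 1: s = B^a mod p = 7^3 mod 17.
  7^1 mod 17 = 7
  7^2 mod 17 = (7 * 7) mod 17 = 15
  7^3 mod 17 = (15 * 7) mod 17 = 3
Result: shared secret = 3.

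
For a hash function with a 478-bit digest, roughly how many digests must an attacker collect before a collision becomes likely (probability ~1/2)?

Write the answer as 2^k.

Step 1: The birthday paradox gives collision probability ~50% after sqrt(2^n) = 2^(n/2) hashes.
Step 2: For 478-bit output: 2^(478/2) = 2^239.
Step 3: Approximately 2^239 hash computations needed.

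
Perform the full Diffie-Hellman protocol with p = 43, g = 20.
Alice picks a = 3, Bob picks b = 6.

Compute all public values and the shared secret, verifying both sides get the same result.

Step 1: A = g^a mod p = 20^3 mod 43 = 2.
Step 2: B = g^b mod p = 20^6 mod 43 = 4.
Step 3: Alice computes s = B^a mod p = 4^3 mod 43 = 21.
Step 4: Bob computes s = A^b mod p = 2^6 mod 43 = 21.
Both sides agree: shared secret = 21.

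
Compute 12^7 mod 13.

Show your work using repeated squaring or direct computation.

Step 1: Compute 12^7 mod 13 step by step, reducing modulo 13 at each step.
  12^1 mod 13 = 12
  12^2 mod 13 = (12 * 12) mod 13 = 1
  12^3 mod 13 = (1 * 12) mod 13 = 12
  12^4 mod 13 = (12 * 12) mod 13 = 1
  12^5 mod 13 = (1 * 12) mod 13 = 12
  12^6 mod 13 = (12 * 12) mod 13 = 1
  12^7 mod 13 = (1 * 12) mod 13 = 12
Step 2: Result = 12.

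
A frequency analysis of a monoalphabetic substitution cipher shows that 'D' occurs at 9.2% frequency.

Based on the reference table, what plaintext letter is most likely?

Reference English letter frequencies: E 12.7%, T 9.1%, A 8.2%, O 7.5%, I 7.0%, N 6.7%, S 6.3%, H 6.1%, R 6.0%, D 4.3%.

Step 1: The observed frequency is 9.2%.
Step 2: Compare with English frequencies:
  E: 12.7% (difference: 3.5%)
  T: 9.1% (difference: 0.1%) <-- closest
  A: 8.2% (difference: 1.0%)
  O: 7.5% (difference: 1.7%)
  I: 7.0% (difference: 2.2%)
  N: 6.7% (difference: 2.5%)
  S: 6.3% (difference: 2.9%)
  H: 6.1% (difference: 3.1%)
  R: 6.0% (difference: 3.2%)
  D: 4.3% (difference: 4.9%)
Step 3: 'D' most likely represents 'T' (frequency 9.1%).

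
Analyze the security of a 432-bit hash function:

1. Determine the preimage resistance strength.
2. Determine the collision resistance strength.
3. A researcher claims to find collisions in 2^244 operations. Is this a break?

Step 1: Preimage resistance requires brute-force of 2^432 operations.
Step 2: Collision resistance (birthday bound) = 2^(432/2) = 2^216.
Step 3: The claimed attack costs 2^244 operations.
Step 4: Since 2^244 >= 2^216, the claimed attack is no faster than the generic birthday attack, so this does not break collision resistance.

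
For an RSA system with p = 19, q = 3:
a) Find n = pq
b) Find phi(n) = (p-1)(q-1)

Step 1: n = p * q = 19 * 3 = 57.
Step 2: phi(n) = (p-1)(q-1) = 18 * 2 = 36.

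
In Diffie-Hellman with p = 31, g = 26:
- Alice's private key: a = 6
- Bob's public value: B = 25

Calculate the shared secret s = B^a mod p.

Step 1: s = B^a mod p = 25^6 mod 31.
  25^1 mod 31 = 25
  25^2 mod 31 = (25 * 25) mod 31 = 5
  25^3 mod 31 = (5 * 25) mod 31 = 1
  25^4 mod 31 = (1 * 25) mod 31 = 25
  25^5 mod 31 = (25 * 25) mod 31 = 5
  25^6 mod 31 = (5 * 25) mod 31 = 1
Result: shared secret = 1.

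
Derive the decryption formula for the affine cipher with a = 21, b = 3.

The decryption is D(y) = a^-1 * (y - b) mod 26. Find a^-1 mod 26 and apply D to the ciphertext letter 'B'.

Step 1: Find a^-1, the modular inverse of 21 mod 26.
Step 2: We need 21 * a^-1 = 1 (mod 26).
Step 3: 21 * 5 = 105 = 4 * 26 + 1, so a^-1 = 5.
Step 4: D(y) = 5(y - 3) mod 26.
Step 5: Apply to 'B' (y = 1): D(1) = 5 * (1 - 3) mod 26 = 5 * -2 mod 26 = 16 -> 'Q'.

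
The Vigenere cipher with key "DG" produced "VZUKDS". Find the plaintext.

Step 1: Extend key: DGDGDG
Step 2: Decrypt each letter (c - k) mod 26:
  V(21) - D(3) = (21-3) mod 26 = 18 = S
  Z(25) - G(6) = (25-6) mod 26 = 19 = T
  U(20) - D(3) = (20-3) mod 26 = 17 = R
  K(10) - G(6) = (10-6) mod 26 = 4 = E
  D(3) - D(3) = (3-3) mod 26 = 0 = A
  S(18) - G(6) = (18-6) mod 26 = 12 = M
Plaintext: STREAM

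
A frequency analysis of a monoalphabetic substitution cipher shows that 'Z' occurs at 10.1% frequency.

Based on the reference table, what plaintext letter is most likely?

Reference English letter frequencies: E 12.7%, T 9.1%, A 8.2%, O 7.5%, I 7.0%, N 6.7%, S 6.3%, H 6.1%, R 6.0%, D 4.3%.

Step 1: The observed frequency is 10.1%.
Step 2: Compare with English frequencies:
  E: 12.7% (difference: 2.6%)
  T: 9.1% (difference: 1.0%) <-- closest
  A: 8.2% (difference: 1.9%)
  O: 7.5% (difference: 2.6%)
  I: 7.0% (difference: 3.1%)
  N: 6.7% (difference: 3.4%)
  S: 6.3% (difference: 3.8%)
  H: 6.1% (difference: 4.0%)
  R: 6.0% (difference: 4.1%)
  D: 4.3% (difference: 5.8%)
Step 3: 'Z' most likely represents 'T' (frequency 9.1%).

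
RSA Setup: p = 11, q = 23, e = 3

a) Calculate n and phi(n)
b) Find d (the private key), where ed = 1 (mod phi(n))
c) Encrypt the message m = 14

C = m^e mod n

Step 1: n = 11 * 23 = 253.
Step 2: phi(n) = (11-1)(23-1) = 10 * 22 = 220.
Step 3: Find d = 3^(-1) mod 220 = 147.
  Verify: 3 * 147 = 441 = 1 (mod 220).
Step 4: C = 14^3 mod 253 = 214.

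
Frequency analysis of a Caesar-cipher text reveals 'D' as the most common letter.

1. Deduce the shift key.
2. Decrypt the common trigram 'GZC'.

Step 1: In English, 'E' is the most frequent letter (12.7%).
Step 2: The most frequent ciphertext letter is 'D' (position 3).
Step 3: Shift = (3 - 4) mod 26 = 25.
Step 4: Decrypt 'GZC' by shifting back 25:
  G -> H
  Z -> A
  C -> D
Step 5: 'GZC' decrypts to 'HAD'.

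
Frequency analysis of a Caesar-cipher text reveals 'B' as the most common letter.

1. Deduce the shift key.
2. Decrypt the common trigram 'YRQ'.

Step 1: In English, 'E' is the most frequent letter (12.7%).
Step 2: The most frequent ciphertext letter is 'B' (position 1).
Step 3: Shift = (1 - 4) mod 26 = 23.
Step 4: Decrypt 'YRQ' by shifting back 23:
  Y -> B
  R -> U
  Q -> T
Step 5: 'YRQ' decrypts to 'BUT'.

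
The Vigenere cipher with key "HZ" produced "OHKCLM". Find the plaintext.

Step 1: Extend key: HZHZHZ
Step 2: Decrypt each letter (c - k) mod 26:
  O(14) - H(7) = (14-7) mod 26 = 7 = H
  H(7) - Z(25) = (7-25) mod 26 = 8 = I
  K(10) - H(7) = (10-7) mod 26 = 3 = D
  C(2) - Z(25) = (2-25) mod 26 = 3 = D
  L(11) - H(7) = (11-7) mod 26 = 4 = E
  M(12) - Z(25) = (12-25) mod 26 = 13 = N
Plaintext: HIDDEN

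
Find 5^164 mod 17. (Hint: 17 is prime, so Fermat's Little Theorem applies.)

Step 1: Since 17 is prime, by Fermat's Little Theorem: 5^16 = 1 (mod 17).
Step 2: Reduce exponent: 164 mod 16 = 4.
Step 3: So 5^164 = 5^4 (mod 17).
Step 4: 5^4 mod 17 = 13.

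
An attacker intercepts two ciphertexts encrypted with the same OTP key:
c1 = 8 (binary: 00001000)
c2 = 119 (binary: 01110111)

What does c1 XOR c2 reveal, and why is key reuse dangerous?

Step 1: c1 XOR c2 = (m1 XOR k) XOR (m2 XOR k).
Step 2: By XOR associativity/commutativity: = m1 XOR m2 XOR k XOR k = m1 XOR m2.
Step 3: 00001000 XOR 01110111 = 01111111 = 127.
Step 4: The key cancels out! An attacker learns m1 XOR m2 = 127, revealing the relationship between plaintexts.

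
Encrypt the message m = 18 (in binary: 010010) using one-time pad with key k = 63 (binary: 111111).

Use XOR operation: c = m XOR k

Step 1: Write out the XOR operation bit by bit:
  Message: 010010
  Key:     111111
  XOR:     101101
Step 2: Convert to decimal: 101101 = 45.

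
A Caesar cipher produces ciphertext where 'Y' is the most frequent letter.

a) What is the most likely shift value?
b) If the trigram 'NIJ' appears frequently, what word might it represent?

Step 1: In English, 'E' is the most frequent letter (12.7%).
Step 2: The most frequent ciphertext letter is 'Y' (position 24).
Step 3: Shift = (24 - 4) mod 26 = 20.
Step 4: Decrypt 'NIJ' by shifting back 20:
  N -> T
  I -> O
  J -> P
Step 5: 'NIJ' decrypts to 'TOP'.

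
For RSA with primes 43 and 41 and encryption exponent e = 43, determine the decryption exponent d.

Step 1: n = 43 * 41 = 1763.
Step 2: phi(n) = 42 * 40 = 1680.
Step 3: Find d such that 43 * d = 1 (mod 1680).
Step 4: d = 43^(-1) mod 1680 = 547.
Verification: 43 * 547 = 23521 = 14 * 1680 + 1.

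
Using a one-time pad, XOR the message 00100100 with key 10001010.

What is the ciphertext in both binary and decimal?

Step 1: Write out the XOR operation bit by bit:
  Message: 00100100
  Key:     10001010
  XOR:     10101110
Step 2: Convert to decimal: 10101110 = 174.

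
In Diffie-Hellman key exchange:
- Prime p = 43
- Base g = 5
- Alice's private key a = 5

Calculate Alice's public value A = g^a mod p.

Step 1: A = g^a mod p = 5^5 mod 43.
  5^1 mod 43 = 5
  5^2 mod 43 = (5 * 5) mod 43 = 25
  5^3 mod 43 = (25 * 5) mod 43 = 39
  5^4 mod 43 = (39 * 5) mod 43 = 23
  5^5 mod 43 = (23 * 5) mod 43 = 29
Result: A = 29.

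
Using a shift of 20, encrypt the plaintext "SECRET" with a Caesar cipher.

Step 1: For each letter, shift forward by 20 positions (mod 26).
  S (position 18) -> position (18+20) mod 26 = 12 -> M
  E (position 4) -> position (4+20) mod 26 = 24 -> Y
  C (position 2) -> position (2+20) mod 26 = 22 -> W
  R (position 17) -> position (17+20) mod 26 = 11 -> L
  E (position 4) -> position (4+20) mod 26 = 24 -> Y
  T (position 19) -> position (19+20) mod 26 = 13 -> N
Result: MYWLYN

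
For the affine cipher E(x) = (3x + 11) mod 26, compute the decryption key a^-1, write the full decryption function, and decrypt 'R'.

Step 1: Find a^-1, the modular inverse of 3 mod 26.
Step 2: We need 3 * a^-1 = 1 (mod 26).
Step 3: 3 * 9 = 27 = 1 * 26 + 1, so a^-1 = 9.
Step 4: D(y) = 9(y - 11) mod 26.
Step 5: Apply to 'R' (y = 17): D(17) = 9 * (17 - 11) mod 26 = 9 * 6 mod 26 = 2 -> 'C'.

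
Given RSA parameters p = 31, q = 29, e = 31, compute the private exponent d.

Step 1: n = 31 * 29 = 899.
Step 2: phi(n) = 30 * 28 = 840.
Step 3: Find d such that 31 * d = 1 (mod 840).
Step 4: d = 31^(-1) mod 840 = 271.
Verification: 31 * 271 = 8401 = 10 * 840 + 1.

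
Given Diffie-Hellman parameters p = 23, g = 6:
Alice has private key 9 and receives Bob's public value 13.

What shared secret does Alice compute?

Step 1: s = B^a mod p = 13^9 mod 23.
  13^1 mod 23 = 13
  13^2 mod 23 = (13 * 13) mod 23 = 8
  13^3 mod 23 = (8 * 13) mod 23 = 12
  13^4 mod 23 = (12 * 13) mod 23 = 18
  13^5 mod 23 = (18 * 13) mod 23 = 4
  13^6 mod 23 = (4 * 13) mod 23 = 6
  13^7 mod 23 = (6 * 13) mod 23 = 9
  13^8 mod 23 = (9 * 13) mod 23 = 2
  13^9 mod 23 = (2 * 13) mod 23 = 3
Result: shared secret = 3.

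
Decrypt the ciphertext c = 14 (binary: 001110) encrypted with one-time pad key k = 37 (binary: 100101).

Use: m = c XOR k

Step 1: XOR ciphertext with key:
  Ciphertext: 001110
  Key:        100101
  XOR:        101011
Step 2: Plaintext = 101011 = 43 in decimal.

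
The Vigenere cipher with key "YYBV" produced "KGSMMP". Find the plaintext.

Step 1: Extend key: YYBVYY
Step 2: Decrypt each letter (c - k) mod 26:
  K(10) - Y(24) = (10-24) mod 26 = 12 = M
  G(6) - Y(24) = (6-24) mod 26 = 8 = I
  S(18) - B(1) = (18-1) mod 26 = 17 = R
  M(12) - V(21) = (12-21) mod 26 = 17 = R
  M(12) - Y(24) = (12-24) mod 26 = 14 = O
  P(15) - Y(24) = (15-24) mod 26 = 17 = R
Plaintext: MIRROR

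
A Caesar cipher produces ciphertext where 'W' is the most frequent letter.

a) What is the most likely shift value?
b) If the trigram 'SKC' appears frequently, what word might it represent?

Step 1: In English, 'E' is the most frequent letter (12.7%).
Step 2: The most frequent ciphertext letter is 'W' (position 22).
Step 3: Shift = (22 - 4) mod 26 = 18.
Step 4: Decrypt 'SKC' by shifting back 18:
  S -> A
  K -> S
  C -> K
Step 5: 'SKC' decrypts to 'ASK'.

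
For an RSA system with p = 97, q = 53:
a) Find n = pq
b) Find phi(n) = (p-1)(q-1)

Step 1: n = p * q = 97 * 53 = 5141.
Step 2: phi(n) = (p-1)(q-1) = 96 * 52 = 4992.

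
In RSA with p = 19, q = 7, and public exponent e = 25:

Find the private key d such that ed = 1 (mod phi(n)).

Step 1: n = 19 * 7 = 133.
Step 2: phi(n) = 18 * 6 = 108.
Step 3: Find d such that 25 * d = 1 (mod 108).
Step 4: d = 25^(-1) mod 108 = 13.
Verification: 25 * 13 = 325 = 3 * 108 + 1.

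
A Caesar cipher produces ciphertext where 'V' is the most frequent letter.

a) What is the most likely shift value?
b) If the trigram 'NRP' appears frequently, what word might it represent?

Step 1: In English, 'E' is the most frequent letter (12.7%).
Step 2: The most frequent ciphertext letter is 'V' (position 21).
Step 3: Shift = (21 - 4) mod 26 = 17.
Step 4: Decrypt 'NRP' by shifting back 17:
  N -> W
  R -> A
  P -> Y
Step 5: 'NRP' decrypts to 'WAY'.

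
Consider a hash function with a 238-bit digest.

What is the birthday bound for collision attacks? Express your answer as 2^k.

Step 1: The birthday paradox gives collision probability ~50% after sqrt(2^n) = 2^(n/2) hashes.
Step 2: For 238-bit output: 2^(238/2) = 2^119.
Step 3: Approximately 2^119 hash computations needed.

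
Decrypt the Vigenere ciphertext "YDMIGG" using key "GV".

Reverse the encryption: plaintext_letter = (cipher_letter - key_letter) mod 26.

Step 1: Extend key: GVGVGV
Step 2: Decrypt each letter (c - k) mod 26:
  Y(24) - G(6) = (24-6) mod 26 = 18 = S
  D(3) - V(21) = (3-21) mod 26 = 8 = I
  M(12) - G(6) = (12-6) mod 26 = 6 = G
  I(8) - V(21) = (8-21) mod 26 = 13 = N
  G(6) - G(6) = (6-6) mod 26 = 0 = A
  G(6) - V(21) = (6-21) mod 26 = 11 = L
Plaintext: SIGNAL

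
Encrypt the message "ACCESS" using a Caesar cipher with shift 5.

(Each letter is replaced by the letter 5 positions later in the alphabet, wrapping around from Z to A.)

Step 1: For each letter, shift forward by 5 positions (mod 26).
  A (position 0) -> position (0+5) mod 26 = 5 -> F
  C (position 2) -> position (2+5) mod 26 = 7 -> H
  C (position 2) -> position (2+5) mod 26 = 7 -> H
  E (position 4) -> position (4+5) mod 26 = 9 -> J
  S (position 18) -> position (18+5) mod 26 = 23 -> X
  S (position 18) -> position (18+5) mod 26 = 23 -> X
Result: FHHJXX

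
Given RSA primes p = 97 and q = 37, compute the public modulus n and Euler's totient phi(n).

Step 1: n = p * q = 97 * 37 = 3589.
Step 2: phi(n) = (p-1)(q-1) = 96 * 36 = 3456.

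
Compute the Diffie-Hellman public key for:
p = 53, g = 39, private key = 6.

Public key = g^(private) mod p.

Step 1: A = g^a mod p = 39^6 mod 53.
  39^1 mod 53 = 39
  39^2 mod 53 = (39 * 39) mod 53 = 37
  39^3 mod 53 = (37 * 39) mod 53 = 12
  39^4 mod 53 = (12 * 39) mod 53 = 44
  39^5 mod 53 = (44 * 39) mod 53 = 20
  39^6 mod 53 = (20 * 39) mod 53 = 38
Result: A = 38.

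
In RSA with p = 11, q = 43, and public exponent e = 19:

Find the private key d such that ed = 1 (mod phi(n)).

Step 1: n = 11 * 43 = 473.
Step 2: phi(n) = 10 * 42 = 420.
Step 3: Find d such that 19 * d = 1 (mod 420).
Step 4: d = 19^(-1) mod 420 = 199.
Verification: 19 * 199 = 3781 = 9 * 420 + 1.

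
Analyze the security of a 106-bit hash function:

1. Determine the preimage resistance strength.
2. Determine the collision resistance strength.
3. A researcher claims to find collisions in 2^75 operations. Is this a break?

Step 1: Preimage resistance requires brute-force of 2^106 operations.
Step 2: Collision resistance (birthday bound) = 2^(106/2) = 2^53.
Step 3: The claimed attack costs 2^75 operations.
Step 4: Since 2^75 >= 2^53, the claimed attack is no faster than the generic birthday attack, so this does not break collision resistance.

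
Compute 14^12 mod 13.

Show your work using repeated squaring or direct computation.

Step 1: Compute 14^12 mod 13 step by step, reducing modulo 13 at each step.
  14^1 mod 13 = 1
  14^2 mod 13 = (1 * 14) mod 13 = 1
  14^3 mod 13 = (1 * 14) mod 13 = 1
  14^4 mod 13 = (1 * 14) mod 13 = 1
  14^5 mod 13 = (1 * 14) mod 13 = 1
  14^6 mod 13 = (1 * 14) mod 13 = 1
  14^7 mod 13 = (1 * 14) mod 13 = 1
  14^8 mod 13 = (1 * 14) mod 13 = 1
  14^9 mod 13 = (1 * 14) mod 13 = 1
  14^10 mod 13 = (1 * 14) mod 13 = 1
  14^11 mod 13 = (1 * 14) mod 13 = 1
  14^12 mod 13 = (1 * 14) mod 13 = 1
Step 2: Result = 1.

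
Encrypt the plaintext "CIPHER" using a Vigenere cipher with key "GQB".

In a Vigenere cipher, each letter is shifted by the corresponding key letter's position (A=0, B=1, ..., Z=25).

Step 1: Repeat key to match plaintext length:
  Plaintext: CIPHER
  Key:       GQBGQB
Step 2: Encrypt each letter:
  C(2) + G(6) = (2+6) mod 26 = 8 = I
  I(8) + Q(16) = (8+16) mod 26 = 24 = Y
  P(15) + B(1) = (15+1) mod 26 = 16 = Q
  H(7) + G(6) = (7+6) mod 26 = 13 = N
  E(4) + Q(16) = (4+16) mod 26 = 20 = U
  R(17) + B(1) = (17+1) mod 26 = 18 = S
Ciphertext: IYQNUS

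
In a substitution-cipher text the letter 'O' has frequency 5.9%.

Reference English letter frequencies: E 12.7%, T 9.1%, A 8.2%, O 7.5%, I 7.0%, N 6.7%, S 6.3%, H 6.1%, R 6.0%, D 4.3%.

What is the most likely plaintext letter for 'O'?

Step 1: The observed frequency is 5.9%.
Step 2: Compare with English frequencies:
  E: 12.7% (difference: 6.8%)
  T: 9.1% (difference: 3.2%)
  A: 8.2% (difference: 2.3%)
  O: 7.5% (difference: 1.6%)
  I: 7.0% (difference: 1.1%)
  N: 6.7% (difference: 0.8%)
  S: 6.3% (difference: 0.4%)
  H: 6.1% (difference: 0.2%)
  R: 6.0% (difference: 0.1%) <-- closest
  D: 4.3% (difference: 1.6%)
Step 3: 'O' most likely represents 'R' (frequency 6.0%).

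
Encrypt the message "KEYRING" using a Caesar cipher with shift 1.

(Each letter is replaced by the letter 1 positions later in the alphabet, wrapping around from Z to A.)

Step 1: For each letter, shift forward by 1 positions (mod 26).
  K (position 10) -> position (10+1) mod 26 = 11 -> L
  E (position 4) -> position (4+1) mod 26 = 5 -> F
  Y (position 24) -> position (24+1) mod 26 = 25 -> Z
  R (position 17) -> position (17+1) mod 26 = 18 -> S
  I (position 8) -> position (8+1) mod 26 = 9 -> J
  N (position 13) -> position (13+1) mod 26 = 14 -> O
  G (position 6) -> position (6+1) mod 26 = 7 -> H
Result: LFZSJOH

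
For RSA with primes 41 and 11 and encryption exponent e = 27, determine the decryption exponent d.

Step 1: n = 41 * 11 = 451.
Step 2: phi(n) = 40 * 10 = 400.
Step 3: Find d such that 27 * d = 1 (mod 400).
Step 4: d = 27^(-1) mod 400 = 163.
Verification: 27 * 163 = 4401 = 11 * 400 + 1.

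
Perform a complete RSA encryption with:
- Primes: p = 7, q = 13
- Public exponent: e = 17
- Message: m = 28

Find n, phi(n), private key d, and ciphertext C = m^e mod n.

Step 1: n = 7 * 13 = 91.
Step 2: phi(n) = (7-1)(13-1) = 6 * 12 = 72.
Step 3: Find d = 17^(-1) mod 72 = 17.
  Verify: 17 * 17 = 289 = 1 (mod 72).
Step 4: C = 28^17 mod 91 = 84.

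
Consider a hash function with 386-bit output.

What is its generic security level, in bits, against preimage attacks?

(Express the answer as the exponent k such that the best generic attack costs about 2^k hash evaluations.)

Step 1: The hash has a 386-bit output.
Step 2: Preimage resistance means: given a digest h(x), it should be infeasible to find any input that hashes to it.
With a 386-bit output there are 2^386 possible digests, so a generic brute-force preimage search costs about 2^386 evaluations.
Step 3: Security level = 386 bits.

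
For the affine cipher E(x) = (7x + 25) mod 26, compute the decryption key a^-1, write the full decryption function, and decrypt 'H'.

Step 1: Find a^-1, the modular inverse of 7 mod 26.
Step 2: We need 7 * a^-1 = 1 (mod 26).
Step 3: 7 * 15 = 105 = 4 * 26 + 1, so a^-1 = 15.
Step 4: D(y) = 15(y - 25) mod 26.
Step 5: Apply to 'H' (y = 7): D(7) = 15 * (7 - 25) mod 26 = 15 * -18 mod 26 = 16 -> 'Q'.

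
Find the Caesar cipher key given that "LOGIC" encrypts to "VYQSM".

Step 1: Compare first letters: L (position 11) -> V (position 21).
Step 2: Shift = (21 - 11) mod 26 = 10.
The shift value is 10.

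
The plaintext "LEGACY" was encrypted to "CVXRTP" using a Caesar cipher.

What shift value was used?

Step 1: Compare first letters: L (position 11) -> C (position 2).
Step 2: Shift = (2 - 11) mod 26 = 17.
The shift value is 17.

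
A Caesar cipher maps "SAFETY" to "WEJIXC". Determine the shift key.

Step 1: Compare first letters: S (position 18) -> W (position 22).
Step 2: Shift = (22 - 18) mod 26 = 4.
The shift value is 4.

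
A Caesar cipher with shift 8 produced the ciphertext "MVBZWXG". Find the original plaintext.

Step 1: Reverse the shift by subtracting 8 from each letter position.
  M (position 12) -> position (12-8) mod 26 = 4 -> E
  V (position 21) -> position (21-8) mod 26 = 13 -> N
  B (position 1) -> position (1-8) mod 26 = 19 -> T
  Z (position 25) -> position (25-8) mod 26 = 17 -> R
  W (position 22) -> position (22-8) mod 26 = 14 -> O
  X (position 23) -> position (23-8) mod 26 = 15 -> P
  G (position 6) -> position (6-8) mod 26 = 24 -> Y
Decrypted message: ENTROPY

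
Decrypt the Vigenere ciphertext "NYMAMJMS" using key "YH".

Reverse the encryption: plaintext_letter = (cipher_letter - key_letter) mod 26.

Step 1: Extend key: YHYHYHYH
Step 2: Decrypt each letter (c - k) mod 26:
  N(13) - Y(24) = (13-24) mod 26 = 15 = P
  Y(24) - H(7) = (24-7) mod 26 = 17 = R
  M(12) - Y(24) = (12-24) mod 26 = 14 = O
  A(0) - H(7) = (0-7) mod 26 = 19 = T
  M(12) - Y(24) = (12-24) mod 26 = 14 = O
  J(9) - H(7) = (9-7) mod 26 = 2 = C
  M(12) - Y(24) = (12-24) mod 26 = 14 = O
  S(18) - H(7) = (18-7) mod 26 = 11 = L
Plaintext: PROTOCOL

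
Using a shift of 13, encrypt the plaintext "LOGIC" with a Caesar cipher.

Step 1: For each letter, shift forward by 13 positions (mod 26).
  L (position 11) -> position (11+13) mod 26 = 24 -> Y
  O (position 14) -> position (14+13) mod 26 = 1 -> B
  G (position 6) -> position (6+13) mod 26 = 19 -> T
  I (position 8) -> position (8+13) mod 26 = 21 -> V
  C (position 2) -> position (2+13) mod 26 = 15 -> P
Result: YBTVP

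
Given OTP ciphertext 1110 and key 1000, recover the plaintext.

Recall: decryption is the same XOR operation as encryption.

Step 1: XOR ciphertext with key:
  Ciphertext: 1110
  Key:        1000
  XOR:        0110
Step 2: Plaintext = 0110 = 6 in decimal.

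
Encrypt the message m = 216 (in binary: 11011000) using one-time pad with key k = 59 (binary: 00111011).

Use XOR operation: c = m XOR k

Step 1: Write out the XOR operation bit by bit:
  Message: 11011000
  Key:     00111011
  XOR:     11100011
Step 2: Convert to decimal: 11100011 = 227.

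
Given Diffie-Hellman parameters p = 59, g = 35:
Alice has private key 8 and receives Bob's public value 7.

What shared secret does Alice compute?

Step 1: s = B^a mod p = 7^8 mod 59.
  7^1 mod 59 = 7
  7^2 mod 59 = (7 * 7) mod 59 = 49
  7^3 mod 59 = (49 * 7) mod 59 = 48
  7^4 mod 59 = (48 * 7) mod 59 = 41
  7^5 mod 59 = (41 * 7) mod 59 = 51
  7^6 mod 59 = (51 * 7) mod 59 = 3
  7^7 mod 59 = (3 * 7) mod 59 = 21
  7^8 mod 59 = (21 * 7) mod 59 = 29
Result: shared secret = 29.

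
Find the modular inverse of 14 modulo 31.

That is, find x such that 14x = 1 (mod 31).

Step 1: We need x such that 14 * x = 1 (mod 31).
Step 2: Using the extended Euclidean algorithm or trial:
  14 * 20 = 280 = 9 * 31 + 1.
Step 3: Since 280 mod 31 = 1, the inverse is x = 20.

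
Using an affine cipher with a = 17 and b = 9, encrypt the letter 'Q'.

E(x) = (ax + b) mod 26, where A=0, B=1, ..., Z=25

Step 1: Convert 'Q' to number: x = 16.
Step 2: E(16) = (17 * 16 + 9) mod 26 = 281 mod 26 = 21.
Step 3: Convert 21 back to letter: V.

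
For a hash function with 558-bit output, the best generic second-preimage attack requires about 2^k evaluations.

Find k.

Step 1: The hash has a 558-bit output.
Step 2: Second-preimage resistance means: given a specific input x, it should be infeasible to find a different y with h(y) = h(x).
With a 558-bit output, a generic search for a second preimage costs about 2^558 evaluations (each trial matches the fixed target with probability 2^-558).
Step 3: Security level = 558 bits.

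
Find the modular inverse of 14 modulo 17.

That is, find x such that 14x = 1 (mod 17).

Step 1: We need x such that 14 * x = 1 (mod 17).
Step 2: Using the extended Euclidean algorithm or trial:
  14 * 11 = 154 = 9 * 17 + 1.
Step 3: Since 154 mod 17 = 1, the inverse is x = 11.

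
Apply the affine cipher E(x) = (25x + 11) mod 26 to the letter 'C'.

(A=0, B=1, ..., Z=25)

Step 1: Convert 'C' to number: x = 2.
Step 2: E(2) = (25 * 2 + 11) mod 26 = 61 mod 26 = 9.
Step 3: Convert 9 back to letter: J.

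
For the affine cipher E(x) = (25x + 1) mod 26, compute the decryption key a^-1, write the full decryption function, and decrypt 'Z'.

Step 1: Find a^-1, the modular inverse of 25 mod 26.
Step 2: We need 25 * a^-1 = 1 (mod 26).
Step 3: 25 * 25 = 625 = 24 * 26 + 1, so a^-1 = 25.
Step 4: D(y) = 25(y - 1) mod 26.
Step 5: Apply to 'Z' (y = 25): D(25) = 25 * (25 - 1) mod 26 = 25 * 24 mod 26 = 2 -> 'C'.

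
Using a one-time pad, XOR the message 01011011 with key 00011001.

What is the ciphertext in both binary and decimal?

Step 1: Write out the XOR operation bit by bit:
  Message: 01011011
  Key:     00011001
  XOR:     01000010
Step 2: Convert to decimal: 01000010 = 66.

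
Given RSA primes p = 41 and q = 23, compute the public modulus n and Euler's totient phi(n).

Step 1: n = p * q = 41 * 23 = 943.
Step 2: phi(n) = (p-1)(q-1) = 40 * 22 = 880.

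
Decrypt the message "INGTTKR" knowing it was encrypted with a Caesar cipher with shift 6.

Step 1: Reverse the shift by subtracting 6 from each letter position.
  I (position 8) -> position (8-6) mod 26 = 2 -> C
  N (position 13) -> position (13-6) mod 26 = 7 -> H
  G (position 6) -> position (6-6) mod 26 = 0 -> A
  T (position 19) -> position (19-6) mod 26 = 13 -> N
  T (position 19) -> position (19-6) mod 26 = 13 -> N
  K (position 10) -> position (10-6) mod 26 = 4 -> E
  R (position 17) -> position (17-6) mod 26 = 11 -> L
Decrypted message: CHANNEL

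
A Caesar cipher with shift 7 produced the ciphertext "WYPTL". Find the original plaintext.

Step 1: Reverse the shift by subtracting 7 from each letter position.
  W (position 22) -> position (22-7) mod 26 = 15 -> P
  Y (position 24) -> position (24-7) mod 26 = 17 -> R
  P (position 15) -> position (15-7) mod 26 = 8 -> I
  T (position 19) -> position (19-7) mod 26 = 12 -> M
  L (position 11) -> position (11-7) mod 26 = 4 -> E
Decrypted message: PRIME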